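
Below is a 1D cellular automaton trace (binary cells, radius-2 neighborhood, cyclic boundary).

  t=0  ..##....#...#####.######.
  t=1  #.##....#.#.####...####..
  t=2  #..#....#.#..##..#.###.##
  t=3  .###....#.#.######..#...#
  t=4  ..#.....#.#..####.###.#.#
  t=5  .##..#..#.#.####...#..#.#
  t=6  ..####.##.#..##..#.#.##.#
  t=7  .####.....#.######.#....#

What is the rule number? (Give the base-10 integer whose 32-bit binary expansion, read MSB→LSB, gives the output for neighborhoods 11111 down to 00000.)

3258896625

  ##### -> #   bit 31 = 1  t=0,i=14
  ####. -> #   bit 30 = 1  t=0,i=15
  ###.# -> .   bit 29 = 0  t=0,i=16
  ###.. -> .   bit 28 = 0  t=0,i=23
  ##.## -> .   bit 27 = 0  t=0,i=17
  ##.#. -> .   bit 26 = 0  t=4,i=21
  ##..# -> #   bit 25 = 1  t=1,i=23
  ##... -> .   bit 24 = 0  t=0,i=4
  #.### -> .   bit 23 = 0  t=0,i=18
  #.##. -> .   bit 22 = 0  t=1,i=2
  #.#.# -> #   bit 21 = 1  t=1,i=10
  #.#.. -> #   bit 20 = 1  t=2,i=10
  #..## -> #   bit 19 = 1  t=2,i=12
  #..#. -> #   bit 18 = 1  t=1,i=24
  #...# -> #   bit 17 = 1  t=0,i=0
  #.... -> .   bit 16 = 0  t=0,i=5
  .#### -> #   bit 15 = 1  t=0,i=13
  .###. -> #   bit 14 = 1  t=2,i=20
  .##.# -> .   bit 13 = 0  t=6,i=8
  .##.. -> #   bit 12 = 1  t=0,i=3
  .#.## -> .   bit 11 = 0  t=1,i=1
  .#.#. -> .   bit 10 = 0  t=1,i=9
  .#..# -> .   bit 9 = 0  t=2,i=11
  .#... -> .   bit 8 = 0  t=0,i=9
  ..### -> #   bit 7 = 1  t=0,i=12
  ..##. -> #   bit 6 = 1  t=0,i=2
  ..#.# -> #   bit 5 = 1  t=1,i=0
  ..#.. -> #   bit 4 = 1  t=0,i=8
  ...## -> .   bit 3 = 0  t=0,i=1
  ...#. -> .   bit 2 = 0  t=0,i=7
  ....# -> .   bit 1 = 0  t=0,i=6
  ..... -> #   bit 0 = 1  t=4,i=5
  bits 11000010001111101101000011110001 = 3258896625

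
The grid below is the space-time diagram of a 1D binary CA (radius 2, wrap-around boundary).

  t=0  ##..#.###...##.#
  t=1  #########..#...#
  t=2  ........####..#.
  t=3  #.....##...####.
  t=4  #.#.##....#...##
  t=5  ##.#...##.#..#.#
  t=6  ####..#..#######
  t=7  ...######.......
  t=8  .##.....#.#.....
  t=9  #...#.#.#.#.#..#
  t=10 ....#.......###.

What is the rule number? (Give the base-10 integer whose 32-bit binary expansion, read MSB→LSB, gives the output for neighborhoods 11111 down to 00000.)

  nb #####: next=.  (t=1,i=1, bit31=0)
  nb ####.: next=.  (t=1,i=7, bit30=0)
  nb ###.#: next=#  (t=3,i=14, bit29=1)
  nb ###..: next=#  (t=0,i=1, bit28=1)
  nb ##.##: next=.  (t=0,i=14, bit27=0)
  nb ##.#.: next=#  (t=3,i=15, bit26=1)
  nb ##..#: next=#  (t=0,i=2, bit25=1)
  nb ##...: next=.  (t=0,i=9, bit24=0)
  nb #.###: next=#  (t=0,i=6, bit23=1)
  nb #.##.: next=.  (t=4,i=4, bit22=0)
  nb #.#.#: next=.  (t=4,i=2, bit21=0)
  nb #.#..: next=#  (t=3,i=0, bit20=1)
  nb #..##: next=#  (t=6,i=8, bit19=1)
  nb #..#.: next=#  (t=0,i=3, bit18=1)
  nb #...#: next=.  (t=0,i=10, bit17=0)
  nb #....: next=#  (t=2,i=0, bit16=1)
  nb .####: next=.  (t=1,i=0, bit15=0)
  nb .###.: next=#  (t=0,i=0, bit14=1)
  nb .##.#: next=.  (t=0,i=13, bit13=0)
  nb .##..: next=.  (t=3,i=7, bit12=0)
  nb .#.##: next=#  (t=0,i=5, bit11=1)
  nb .#.#.: next=.  (t=8,i=9, bit10=0)
  nb .#..#: next=#  (t=5,i=11, bit9=1)
  nb .#...: next=.  (t=1,i=12, bit8=0)
  nb ..###: next=.  (t=1,i=15, bit7=0)
  nb ..##.: next=.  (t=0,i=12, bit6=0)
  nb ..#.#: next=#  (t=0,i=4, bit5=1)
  nb ..#..: next=#  (t=1,i=11, bit4=1)
  nb ...##: next=#  (t=0,i=11, bit3=1)
  nb ...#.: next=.  (t=4,i=9, bit2=0)
  nb ....#: next=#  (t=2,i=6, bit1=1)
  nb .....: next=.  (t=2,i=1, bit0=0)
  bits 00110110100111010100101000111010 = 916277818

916277818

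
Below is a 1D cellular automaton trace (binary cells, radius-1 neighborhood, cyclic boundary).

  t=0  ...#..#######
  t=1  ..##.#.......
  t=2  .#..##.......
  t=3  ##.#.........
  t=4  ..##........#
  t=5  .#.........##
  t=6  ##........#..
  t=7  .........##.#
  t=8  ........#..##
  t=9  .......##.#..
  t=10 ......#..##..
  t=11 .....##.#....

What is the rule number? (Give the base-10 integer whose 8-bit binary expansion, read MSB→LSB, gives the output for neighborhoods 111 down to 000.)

  ### -> .   bit 7 = 0  t=0,i=7
  ##. -> .   bit 6 = 0  t=0,i=12
  #.# -> #   bit 5 = 1  t=1,i=4
  #.. -> .   bit 4 = 0  t=0,i=0
  .## -> .   bit 3 = 0  t=0,i=6
  .#. -> #   bit 2 = 1  t=0,i=3
  ..# -> #   bit 1 = 1  t=0,i=2
  ... -> .   bit 0 = 0  t=0,i=1
  bits 00100110 = 38

38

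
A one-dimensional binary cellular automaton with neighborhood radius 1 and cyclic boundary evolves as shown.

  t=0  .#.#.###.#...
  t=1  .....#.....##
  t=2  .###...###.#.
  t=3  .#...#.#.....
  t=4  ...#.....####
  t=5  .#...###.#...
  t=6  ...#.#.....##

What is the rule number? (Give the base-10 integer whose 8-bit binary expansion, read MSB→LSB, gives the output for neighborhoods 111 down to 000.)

9

  ### -> .   bit 7 = 0  t=0,i=6
  ##. -> .   bit 6 = 0  t=0,i=7
  #.# -> .   bit 5 = 0  t=0,i=2
  #.. -> .   bit 4 = 0  t=0,i=10
  .## -> #   bit 3 = 1  t=0,i=5
  .#. -> .   bit 2 = 0  t=0,i=1
  ..# -> .   bit 1 = 0  t=0,i=0
  ... -> #   bit 0 = 1  t=0,i=11
  bits 00001001 = 9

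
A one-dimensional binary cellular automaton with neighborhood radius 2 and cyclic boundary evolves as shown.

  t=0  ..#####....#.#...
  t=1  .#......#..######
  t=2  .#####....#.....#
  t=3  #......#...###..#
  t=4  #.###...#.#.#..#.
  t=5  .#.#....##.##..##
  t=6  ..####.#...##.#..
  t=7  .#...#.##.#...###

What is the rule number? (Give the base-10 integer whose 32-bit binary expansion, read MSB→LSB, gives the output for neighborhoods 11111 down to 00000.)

  ##### -> .   bit 31 = 0  t=0,i=4
  ####. -> .   bit 30 = 0  t=0,i=5
  ###.# -> #   bit 29 = 1  t=1,i=16
  ###.. -> .   bit 28 = 0  t=0,i=6
  ##.## -> .   bit 27 = 0  t=5,i=10
  ##.#. -> .   bit 26 = 0  t=1,i=0
  ##..# -> .   bit 25 = 0  t=3,i=14
  ##... -> .   bit 24 = 0  t=0,i=7
  #.### -> .   bit 23 = 0  t=2,i=1
  #.##. -> #   bit 22 = 1  t=5,i=11
  #.#.# -> .   bit 21 = 0  t=4,i=0
  #.#.. -> #   bit 20 = 1  t=0,i=13
  #..## -> #   bit 19 = 1  t=1,i=10
  #..#. -> .   bit 18 = 0  t=4,i=14
  #...# -> .   bit 17 = 0  t=3,i=9
  #.... -> #   bit 16 = 1  t=0,i=8
  .#### -> .   bit 15 = 0  t=0,i=3
  .###. -> #   bit 14 = 1  t=3,i=12
  .##.# -> .   bit 13 = 0  t=5,i=9
  .##.. -> #   bit 12 = 1  t=3,i=0
  .#.## -> #   bit 11 = 1  t=2,i=0
  .#.#. -> #   bit 10 = 1  t=0,i=12
  .#..# -> .   bit 9 = 0  t=1,i=9
  .#... -> #   bit 8 = 1  t=0,i=14
  ..### -> .   bit 7 = 0  t=0,i=2
  ..##. -> .   bit 6 = 0  t=3,i=16
  ..#.# -> #   bit 5 = 1  t=0,i=11
  ..#.. -> .   bit 4 = 0  t=1,i=8
  ...## -> #   bit 3 = 1  t=0,i=1
  ...#. -> .   bit 2 = 0  t=0,i=10
  ....# -> .   bit 1 = 0  t=0,i=0
  ..... -> #   bit 0 = 1  t=0,i=16
  bits 00100000010110010101110100101001 = 542727465

542727465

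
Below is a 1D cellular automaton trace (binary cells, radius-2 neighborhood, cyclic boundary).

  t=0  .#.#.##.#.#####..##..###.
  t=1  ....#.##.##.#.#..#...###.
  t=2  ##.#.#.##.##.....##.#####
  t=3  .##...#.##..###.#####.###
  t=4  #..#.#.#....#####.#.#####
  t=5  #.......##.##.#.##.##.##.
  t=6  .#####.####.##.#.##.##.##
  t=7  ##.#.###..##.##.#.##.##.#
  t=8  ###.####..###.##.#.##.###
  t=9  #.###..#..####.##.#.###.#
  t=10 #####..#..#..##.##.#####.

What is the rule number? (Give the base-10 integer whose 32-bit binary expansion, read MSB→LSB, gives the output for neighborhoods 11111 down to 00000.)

  #####|#  b31=1 t=0,i=12
  ####.|.  b30=0 t=0,i=13
  ###.#|#  b29=1 t=2,i=1
  ###..|#  b28=1 t=0,i=14
  ##.##|#  b27=1 t=1,i=8
  ##.#.|#  b26=1 t=0,i=7
  ##..#|.  b25=0 t=0,i=15
  ##...|#  b24=1 t=1,i=24
  #.###|#  b23=1 t=0,i=10
  #.##.|.  b22=0 t=0,i=5
  #.#.#|.  b21=0 t=0,i=3
  #.#..|.  b20=0 t=1,i=14
  #..##|.  b19=0 t=0,i=16
  #..#.|.  b18=0 t=0,i=0
  #...#|.  b17=0 t=1,i=19
  #....|#  b16=1 t=1,i=0
  .####|.  b15=0 t=0,i=11
  .###.|#  b14=1 t=0,i=22
  .##.#|#  b13=1 t=0,i=6
  .##..|.  b12=0 t=0,i=18
  .#.##|#  b11=1 t=0,i=4
  .#.#.|.  b10=0 t=0,i=2
  .#..#|.  b9=0 t=1,i=15
  .#...|#  b8=1 t=1,i=18
  ..###|#  b7=1 t=0,i=21
  ..##.|#  b6=1 t=0,i=17
  ..#.#|.  b5=0 t=0,i=1
  ..#..|#  b4=1 t=1,i=17
  ...##|#  b3=1 t=1,i=20
  ...#.|#  b2=1 t=1,i=3
  ....#|.  b1=0 t=1,i=2
  .....|#  b0=1 t=1,i=1
  bits 10111101100000010110100111011101 = 3179375069

3179375069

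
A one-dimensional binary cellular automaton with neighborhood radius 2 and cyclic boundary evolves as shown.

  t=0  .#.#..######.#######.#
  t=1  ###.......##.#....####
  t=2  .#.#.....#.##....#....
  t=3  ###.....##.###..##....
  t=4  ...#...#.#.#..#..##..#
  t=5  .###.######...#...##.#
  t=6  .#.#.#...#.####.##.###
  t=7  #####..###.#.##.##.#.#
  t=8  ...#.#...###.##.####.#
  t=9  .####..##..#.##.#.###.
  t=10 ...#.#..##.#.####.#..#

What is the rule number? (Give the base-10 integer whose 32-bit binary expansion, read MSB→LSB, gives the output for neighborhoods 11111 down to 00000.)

1742877756

  [31] ##### => .  t=0,i=8
  [30] ####. => #  t=0,i=10
  [29] ###.# => #  t=0,i=11
  [28] ###.. => .  t=1,i=2
  [27] ##.## => .  t=0,i=12
  [26] ##.#. => #  t=0,i=20
  [25] ##..# => #  t=3,i=14
  [24] ##... => #  t=1,i=3
  [23] #.### => #  t=0,i=13
  [22] #.##. => #  t=2,i=11
  [21] #.#.# => #  t=0,i=1
  [20] #.#.. => .  t=0,i=3
  [19] #..## => .  t=0,i=5
  [18] #..#. => .  t=4,i=13
  [17] #...# => #  t=4,i=1
  [16] #.... => .  t=1,i=4
  [15] .#### => .  t=0,i=7
  [14] .###. => .  t=3,i=1
  [13] .##.# => #  t=1,i=11
  [12] .##.. => #  t=2,i=12
  [11] .#.## => .  t=2,i=10
  [10] .#.#. => #  t=0,i=0
  [9] .#..# => .  t=0,i=4
  [8] .#... => .  t=1,i=14
  [7] ..### => .  t=0,i=6
  [6] ..##. => .  t=1,i=10
  [5] ..#.# => #  t=2,i=1
  [4] ..#.. => #  t=2,i=17
  [3] ...## => #  t=1,i=9
  [2] ...#. => #  t=2,i=0
  [1] ....# => .  t=1,i=8
  [0] ..... => .  t=1,i=5
  bits 01100111111000100011010000111100 = 1742877756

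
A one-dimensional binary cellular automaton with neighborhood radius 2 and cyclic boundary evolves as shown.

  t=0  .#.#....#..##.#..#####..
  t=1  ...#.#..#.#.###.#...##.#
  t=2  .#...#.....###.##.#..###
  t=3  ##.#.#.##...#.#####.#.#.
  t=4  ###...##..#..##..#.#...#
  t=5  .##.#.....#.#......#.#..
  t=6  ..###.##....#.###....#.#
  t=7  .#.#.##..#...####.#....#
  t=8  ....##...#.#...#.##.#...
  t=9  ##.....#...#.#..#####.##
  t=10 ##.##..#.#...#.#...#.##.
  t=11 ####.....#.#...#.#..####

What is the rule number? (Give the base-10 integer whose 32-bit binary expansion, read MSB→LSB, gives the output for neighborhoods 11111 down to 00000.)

  ##### -> .   bit 31 = 0  t=0,i=19
  ####. -> #   bit 30 = 1  t=0,i=20
  ###.# -> .   bit 29 = 0  t=1,i=14
  ###.. -> #   bit 28 = 1  t=0,i=21
  ##.## -> #   bit 27 = 1  t=2,i=14
  ##.#. -> #   bit 26 = 1  t=0,i=13
  ##..# -> .   bit 25 = 0  t=4,i=8
  ##... -> .   bit 24 = 0  t=0,i=22
  #.### -> #   bit 23 = 1  t=1,i=12
  #.##. -> #   bit 22 = 1  t=2,i=15
  #.#.# -> .   bit 21 = 0  t=1,i=10
  #.#.. -> #   bit 20 = 1  t=0,i=3
  #..## -> #   bit 19 = 1  t=0,i=10
  #..#. -> .   bit 18 = 0  t=1,i=7
  #...# -> #   bit 17 = 1  t=0,i=23
  #.... -> #   bit 16 = 1  t=0,i=5
  .#### -> .   bit 15 = 0  t=0,i=18
  .###. -> #   bit 14 = 1  t=1,i=13
  .##.# -> #   bit 13 = 1  t=0,i=12
  .##.. -> .   bit 12 = 0  t=3,i=8
  .#.## -> #   bit 11 = 1  t=1,i=11
  .#.#. -> .   bit 10 = 0  t=0,i=2
  .#..# -> .   bit 9 = 0  t=0,i=9
  .#... -> .   bit 8 = 0  t=0,i=4
  ..### -> .   bit 7 = 0  t=0,i=17
  ..##. -> .   bit 6 = 0  t=0,i=11
  ..#.# -> .   bit 5 = 0  t=0,i=1
  ..#.. -> #   bit 4 = 1  t=0,i=8
  ...## -> .   bit 3 = 0  t=1,i=19
  ...#. -> .   bit 2 = 0  t=0,i=0
  ....# -> .   bit 1 = 0  t=0,i=6
  ..... -> #   bit 0 = 1  t=2,i=8
  bits 01011100110110110110100000010001 = 1557882897

1557882897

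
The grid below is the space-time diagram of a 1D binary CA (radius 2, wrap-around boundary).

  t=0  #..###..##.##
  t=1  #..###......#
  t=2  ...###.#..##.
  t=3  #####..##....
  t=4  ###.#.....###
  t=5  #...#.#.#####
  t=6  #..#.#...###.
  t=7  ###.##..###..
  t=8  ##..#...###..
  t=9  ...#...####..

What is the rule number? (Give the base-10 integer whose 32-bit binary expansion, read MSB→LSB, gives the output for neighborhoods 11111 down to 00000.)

2421540494

  nb #####: next=#  (t=3,i=2, bit31=1)
  nb ####.: next=.  (t=3,i=3, bit30=0)
  nb ###.#: next=.  (t=2,i=5, bit29=0)
  nb ###..: next=#  (t=0,i=0, bit28=1)
  nb ##.##: next=.  (t=0,i=10, bit27=0)
  nb ##.#.: next=.  (t=2,i=6, bit26=0)
  nb ##..#: next=.  (t=0,i=1, bit25=0)
  nb ##...: next=.  (t=1,i=6, bit24=0)
  nb #.###: next=.  (t=0,i=11, bit23=0)
  nb #.##.: next=#  (t=7,i=4, bit22=1)
  nb #.#.#: next=.  (t=5,i=6, bit21=0)
  nb #.#..: next=#  (t=2,i=7, bit20=1)
  nb #..##: next=.  (t=0,i=2, bit19=0)
  nb #..#.: next=#  (t=6,i=2, bit18=1)
  nb #...#: next=.  (t=5,i=2, bit17=0)
  nb #....: next=#  (t=1,i=7, bit16=1)
  nb .####: next=#  (t=3,i=1, bit15=1)
  nb .###.: next=#  (t=0,i=4, bit14=1)
  nb .##.#: next=.  (t=0,i=9, bit13=0)
  nb .##..: next=.  (t=1,i=0, bit12=0)
  nb .#.##: next=.  (t=5,i=7, bit11=0)
  nb .#.#.: next=#  (t=5,i=5, bit10=1)
  nb .#..#: next=#  (t=2,i=8, bit9=1)
  nb .#...: next=.  (t=4,i=5, bit8=0)
  nb ..###: next=#  (t=0,i=3, bit7=1)
  nb ..##.: next=.  (t=0,i=8, bit6=0)
  nb ..#.#: next=.  (t=5,i=4, bit5=0)
  nb ..#..: next=.  (t=8,i=4, bit4=0)
  nb ...##: next=#  (t=1,i=11, bit3=1)
  nb ...#.: next=#  (t=5,i=3, bit2=1)
  nb ....#: next=#  (t=1,i=10, bit1=1)
  nb .....: next=.  (t=1,i=8, bit0=0)
  bits 10010000010101011100011010001110 = 2421540494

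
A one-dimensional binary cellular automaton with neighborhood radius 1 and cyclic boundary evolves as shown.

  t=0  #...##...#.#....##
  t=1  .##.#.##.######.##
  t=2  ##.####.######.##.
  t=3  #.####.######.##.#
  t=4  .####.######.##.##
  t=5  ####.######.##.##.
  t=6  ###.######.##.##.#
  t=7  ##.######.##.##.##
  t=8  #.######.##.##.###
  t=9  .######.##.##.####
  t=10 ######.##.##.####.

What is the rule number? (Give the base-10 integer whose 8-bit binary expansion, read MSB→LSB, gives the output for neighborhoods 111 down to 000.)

189

  ### -> #   bit 7 = 1  t=0,i=17
  ##. -> .   bit 6 = 0  t=0,i=0
  #.# -> #   bit 5 = 1  t=0,i=10
  #.. -> #   bit 4 = 1  t=0,i=1
  .## -> #   bit 3 = 1  t=0,i=4
  .#. -> #   bit 2 = 1  t=0,i=9
  ..# -> .   bit 1 = 0  t=0,i=3
  ... -> #   bit 0 = 1  t=0,i=2
  bits 10111101 = 189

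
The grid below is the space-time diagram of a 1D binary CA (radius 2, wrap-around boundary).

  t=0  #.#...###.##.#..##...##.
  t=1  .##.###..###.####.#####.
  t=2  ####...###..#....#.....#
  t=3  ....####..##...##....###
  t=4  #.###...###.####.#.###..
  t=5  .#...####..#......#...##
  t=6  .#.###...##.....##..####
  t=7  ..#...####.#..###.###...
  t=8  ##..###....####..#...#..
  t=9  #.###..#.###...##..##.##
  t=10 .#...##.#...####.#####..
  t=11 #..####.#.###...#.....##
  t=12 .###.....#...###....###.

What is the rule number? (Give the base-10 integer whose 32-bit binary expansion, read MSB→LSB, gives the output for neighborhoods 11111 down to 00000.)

  nb #####: next=.  (t=1,i=20, bit31=0)
  nb ####.: next=.  (t=1,i=15, bit30=0)
  nb ###.#: next=.  (t=0,i=8, bit29=0)
  nb ###..: next=.  (t=1,i=6, bit28=0)
  nb ##.##: next=#  (t=0,i=9, bit27=1)
  nb ##.#.: next=.  (t=0,i=12, bit26=0)
  nb ##..#: next=#  (t=1,i=7, bit25=1)
  nb ##...: next=#  (t=0,i=18, bit24=1)
  nb #.###: next=.  (t=1,i=4, bit23=0)
  nb #.##.: next=#  (t=0,i=10, bit22=1)
  nb #.#.#: next=.  (t=0,i=0, bit21=0)
  nb #.#..: next=#  (t=0,i=2, bit20=1)
  nb #..##: next=#  (t=0,i=15, bit19=1)
  nb #..#.: next=#  (t=2,i=11, bit18=1)
  nb #...#: next=#  (t=0,i=4, bit17=1)
  nb #....: next=.  (t=2,i=14, bit16=0)
  nb .####: next=.  (t=1,i=14, bit15=0)
  nb .###.: next=.  (t=0,i=7, bit14=0)
  nb .##.#: next=#  (t=0,i=11, bit13=1)
  nb .##..: next=.  (t=0,i=17, bit12=0)
  nb .#.##: next=#  (t=4,i=1, bit11=1)
  nb .#.#.: next=#  (t=0,i=1, bit10=1)
  nb .#..#: next=#  (t=0,i=14, bit9=1)
  nb .#...: next=.  (t=0,i=3, bit8=0)
  nb ..###: next=#  (t=0,i=6, bit7=1)
  nb ..##.: next=#  (t=0,i=16, bit6=1)
  nb ..#.#: next=.  (t=4,i=0, bit5=0)
  nb ..#..: next=.  (t=2,i=12, bit4=0)
  nb ...##: next=#  (t=0,i=5, bit3=1)
  nb ...#.: next=#  (t=2,i=16, bit2=1)
  nb ....#: next=#  (t=2,i=15, bit1=1)
  nb .....: next=.  (t=2,i=20, bit0=0)
  bits 00001011010111100010111011001110 = 190721742

190721742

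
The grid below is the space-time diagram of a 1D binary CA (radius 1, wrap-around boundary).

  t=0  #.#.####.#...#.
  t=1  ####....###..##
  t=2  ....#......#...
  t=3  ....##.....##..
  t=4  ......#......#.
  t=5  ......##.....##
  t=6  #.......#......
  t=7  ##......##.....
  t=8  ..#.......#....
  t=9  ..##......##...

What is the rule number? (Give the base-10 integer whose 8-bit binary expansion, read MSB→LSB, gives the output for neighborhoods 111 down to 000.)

52

  ###|.  b7=0 t=0,i=5
  ##.|.  b6=0 t=0,i=7
  #.#|#  b5=1 t=0,i=1
  #..|#  b4=1 t=0,i=10
  .##|.  b3=0 t=0,i=4
  .#.|#  b2=1 t=0,i=0
  ..#|.  b1=0 t=0,i=12
  ...|.  b0=0 t=0,i=11
  bits 00110100 = 52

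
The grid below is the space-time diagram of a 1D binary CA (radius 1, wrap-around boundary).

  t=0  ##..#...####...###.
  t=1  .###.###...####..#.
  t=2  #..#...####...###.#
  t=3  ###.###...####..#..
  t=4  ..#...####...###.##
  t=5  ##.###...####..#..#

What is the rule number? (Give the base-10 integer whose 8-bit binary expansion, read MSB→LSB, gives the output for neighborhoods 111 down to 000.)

  [7] ### => .  t=0,i=9
  [6] ##. => #  t=0,i=1
  [5] #.# => .  t=0,i=18
  [4] #.. => #  t=0,i=2
  [3] .## => .  t=0,i=0
  [2] .#. => .  t=0,i=4
  [1] ..# => #  t=0,i=3
  [0] ... => #  t=0,i=6
  bits 01010011 = 83

83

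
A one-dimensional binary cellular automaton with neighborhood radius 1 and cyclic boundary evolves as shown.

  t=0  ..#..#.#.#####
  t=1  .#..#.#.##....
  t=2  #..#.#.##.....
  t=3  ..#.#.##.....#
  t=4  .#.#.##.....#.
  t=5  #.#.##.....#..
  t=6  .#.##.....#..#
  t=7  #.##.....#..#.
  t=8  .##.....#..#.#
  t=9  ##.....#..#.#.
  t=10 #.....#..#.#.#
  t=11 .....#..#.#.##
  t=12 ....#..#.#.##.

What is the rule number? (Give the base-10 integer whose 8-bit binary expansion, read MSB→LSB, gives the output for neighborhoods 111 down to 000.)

  nb ###: next=.  (t=0,i=10, bit7=0)
  nb ##.: next=.  (t=0,i=13, bit6=0)
  nb #.#: next=#  (t=0,i=6, bit5=1)
  nb #..: next=.  (t=0,i=0, bit4=0)
  nb .##: next=#  (t=0,i=9, bit3=1)
  nb .#.: next=.  (t=0,i=2, bit2=0)
  nb ..#: next=#  (t=0,i=1, bit1=1)
  nb ...: next=.  (t=1,i=11, bit0=0)
  bits 00101010 = 42

42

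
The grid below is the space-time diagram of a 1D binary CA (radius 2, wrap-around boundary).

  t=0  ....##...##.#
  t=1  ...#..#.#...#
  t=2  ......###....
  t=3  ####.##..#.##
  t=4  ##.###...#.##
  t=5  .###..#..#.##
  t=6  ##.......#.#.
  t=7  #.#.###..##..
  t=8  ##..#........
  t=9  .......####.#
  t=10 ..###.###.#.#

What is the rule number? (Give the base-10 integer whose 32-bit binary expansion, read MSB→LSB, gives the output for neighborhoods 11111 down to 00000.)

2849014953

  #####|#  b31=1 t=3,i=0
  ####.|.  b30=0 t=3,i=2
  ###.#|#  b29=1 t=3,i=3
  ###..|.  b28=0 t=2,i=8
  ##.##|#  b27=1 t=3,i=4
  ##.#.|.  b26=0 t=0,i=11
  ##..#|.  b25=0 t=3,i=7
  ##...|#  b24=1 t=0,i=6
  #.###|#  b23=1 t=3,i=11
  #.##.|#  b22=1 t=3,i=5
  #.#.#|.  b21=0 t=6,i=11
  #.#..|#  b20=1 t=0,i=12
  #..##|.  b19=0 t=7,i=8
  #..#.|.  b18=0 t=1,i=5
  #...#|.  b17=0 t=0,i=7
  #....|.  b16=0 t=0,i=1
  .####|#  b15=1 t=3,i=12
  .###.|.  b14=0 t=2,i=7
  .##.#|.  b13=0 t=0,i=10
  .##..|.  b12=0 t=0,i=5
  .#.##|.  b11=0 t=3,i=10
  .#.#.|#  b10=1 t=1,i=7
  .#..#|.  b9=0 t=1,i=4
  .#...|.  b8=0 t=0,i=0
  ..###|#  b7=1 t=2,i=6
  ..##.|.  b6=0 t=0,i=4
  ..#.#|#  b5=1 t=1,i=6
  ..#..|.  b4=0 t=1,i=3
  ...##|#  b3=1 t=0,i=3
  ...#.|.  b2=0 t=1,i=2
  ....#|.  b1=0 t=0,i=2
  .....|#  b0=1 t=2,i=0
  bits 10101001110100001000010010101001 = 2849014953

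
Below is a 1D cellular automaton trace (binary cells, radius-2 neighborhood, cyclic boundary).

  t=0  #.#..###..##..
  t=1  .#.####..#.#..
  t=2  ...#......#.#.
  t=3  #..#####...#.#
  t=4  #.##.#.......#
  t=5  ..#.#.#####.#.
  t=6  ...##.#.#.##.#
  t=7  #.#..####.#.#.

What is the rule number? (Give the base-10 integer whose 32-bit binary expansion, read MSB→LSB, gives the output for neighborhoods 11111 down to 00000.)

  [31] ##### => #  t=3,i=5
  [30] ####. => .  t=1,i=5
  [29] ###.# => #  t=5,i=10
  [28] ###.. => .  t=0,i=7
  [27] ##.## => .  t=4,i=1
  [26] ##.#. => #  t=4,i=4
  [25] ##..# => .  t=0,i=8
  [24] ##... => .  t=3,i=8
  [23] #.### => #  t=1,i=3
  [22] #.##. => #  t=3,i=13
  [21] #.#.# => #  t=5,i=4
  [20] #.#.. => .  t=0,i=2
  [19] #..## => #  t=0,i=4
  [18] #..#. => .  t=0,i=13
  [17] #...# => .  t=1,i=13
  [16] #.... => #  t=2,i=0
  [15] .#### => .  t=1,i=4
  [14] .###. => #  t=0,i=6
  [13] .##.# => .  t=4,i=0
  [12] .##.. => #  t=0,i=11
  [11] .#.## => .  t=1,i=2
  [10] .#.#. => #  t=0,i=1
  [9] .#..# => #  t=0,i=3
  [8] .#... => #  t=1,i=12
  [7] ..### => #  t=0,i=5
  [6] ..##. => .  t=0,i=10
  [5] ..#.# => .  t=0,i=0
  [4] ..#.. => #  t=2,i=3
  [3] ...## => #  t=4,i=12
  [2] ...#. => .  t=1,i=0
  [1] ....# => .  t=2,i=1
  [0] ..... => #  t=2,i=6
  bits 10100100111010010101011110011001 = 2766755737

2766755737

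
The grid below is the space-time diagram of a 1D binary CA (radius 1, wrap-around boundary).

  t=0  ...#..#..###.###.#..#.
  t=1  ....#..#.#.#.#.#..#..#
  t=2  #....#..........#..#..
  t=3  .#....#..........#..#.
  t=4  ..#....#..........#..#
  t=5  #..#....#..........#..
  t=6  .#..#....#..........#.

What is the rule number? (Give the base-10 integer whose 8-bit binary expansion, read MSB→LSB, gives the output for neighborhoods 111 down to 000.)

88

  ###|.  b7=0 t=0,i=10
  ##.|#  b6=1 t=0,i=11
  #.#|.  b5=0 t=0,i=12
  #..|#  b4=1 t=0,i=4
  .##|#  b3=1 t=0,i=9
  .#.|.  b2=0 t=0,i=3
  ..#|.  b1=0 t=0,i=2
  ...|.  b0=0 t=0,i=0
  bits 01011000 = 88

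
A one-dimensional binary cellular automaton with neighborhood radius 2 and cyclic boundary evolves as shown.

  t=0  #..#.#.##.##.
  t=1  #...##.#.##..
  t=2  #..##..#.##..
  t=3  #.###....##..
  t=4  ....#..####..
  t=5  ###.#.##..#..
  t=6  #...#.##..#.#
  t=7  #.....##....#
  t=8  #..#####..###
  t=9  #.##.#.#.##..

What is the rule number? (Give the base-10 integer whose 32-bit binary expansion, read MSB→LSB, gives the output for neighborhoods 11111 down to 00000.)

  ##### -> #   bit 31 = 1  t=8,i=5
  ####. -> .   bit 30 = 0  t=4,i=9
  ###.# -> .   bit 29 = 0  t=5,i=2
  ###.. -> #   bit 28 = 1  t=3,i=4
  ##.## -> #   bit 27 = 1  t=0,i=9
  ##.#. -> .   bit 26 = 0  t=0,i=12
  ##..# -> .   bit 25 = 0  t=1,i=11
  ##... -> .   bit 24 = 0  t=3,i=5
  #.### -> .   bit 23 = 0  t=3,i=2
  #.##. -> #   bit 22 = 1  t=0,i=7
  #.#.# -> #   bit 21 = 1  t=0,i=5
  #.#.. -> #   bit 20 = 1  t=0,i=0
  #..## -> #   bit 19 = 1  t=2,i=2
  #..#. -> .   bit 18 = 0  t=0,i=2
  #...# -> .   bit 17 = 0  t=1,i=2
  #.... -> .   bit 16 = 0  t=3,i=6
  .#### -> .   bit 15 = 0  t=4,i=8
  .###. -> .   bit 14 = 0  t=3,i=3
  .##.# -> .   bit 13 = 0  t=0,i=8
  .##.. -> #   bit 12 = 1  t=1,i=10
  .#.## -> .   bit 11 = 0  t=0,i=6
  .#.#. -> #   bit 10 = 1  t=0,i=4
  .#..# -> .   bit 9 = 0  t=0,i=1
  .#... -> .   bit 8 = 0  t=1,i=1
  ..### -> #   bit 7 = 1  t=4,i=7
  ..##. -> #   bit 6 = 1  t=1,i=4
  ..#.# -> .   bit 5 = 0  t=0,i=3
  ..#.. -> #   bit 4 = 1  t=1,i=0
  ...## -> #   bit 3 = 1  t=1,i=3
  ...#. -> .   bit 2 = 0  t=4,i=3
  ....# -> #   bit 1 = 1  t=3,i=7
  ..... -> #   bit 0 = 1  t=4,i=0
  bits 10011000011110000001010011011011 = 2558006491

2558006491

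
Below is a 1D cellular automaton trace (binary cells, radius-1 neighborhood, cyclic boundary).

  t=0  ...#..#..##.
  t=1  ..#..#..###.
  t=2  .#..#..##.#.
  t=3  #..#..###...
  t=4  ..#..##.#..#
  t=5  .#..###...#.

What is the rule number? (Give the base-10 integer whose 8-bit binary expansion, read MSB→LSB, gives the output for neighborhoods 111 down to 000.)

  nb ###: next=.  (t=1,i=9, bit7=0)
  nb ##.: next=#  (t=0,i=10, bit6=1)
  nb #.#: next=.  (t=2,i=9, bit5=0)
  nb #..: next=.  (t=0,i=4, bit4=0)
  nb .##: next=#  (t=0,i=9, bit3=1)
  nb .#.: next=.  (t=0,i=3, bit2=0)
  nb ..#: next=#  (t=0,i=2, bit1=1)
  nb ...: next=.  (t=0,i=0, bit0=0)
  bits 01001010 = 74

74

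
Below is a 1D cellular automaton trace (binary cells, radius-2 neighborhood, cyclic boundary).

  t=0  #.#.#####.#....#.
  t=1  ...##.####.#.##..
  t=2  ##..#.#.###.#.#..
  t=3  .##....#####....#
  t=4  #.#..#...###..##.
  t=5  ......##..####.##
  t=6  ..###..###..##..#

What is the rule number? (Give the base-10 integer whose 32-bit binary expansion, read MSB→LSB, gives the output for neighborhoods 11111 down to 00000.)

4136270087

  [31] ##### => #  t=0,i=6
  [30] ####. => #  t=0,i=7
  [29] ###.# => #  t=0,i=8
  [28] ###.. => #  t=3,i=11
  [27] ##.## => .  t=1,i=5
  [26] ##.#. => #  t=0,i=9
  [25] ##..# => #  t=2,i=2
  [24] ##... => .  t=1,i=15
  [23] #.### => #  t=0,i=4
  [22] #.##. => .  t=1,i=13
  [21] #.#.# => .  t=0,i=0
  [20] #.#.. => .  t=0,i=10
  [19] #..## => #  t=2,i=16
  [18] #..#. => .  t=2,i=3
  [17] #...# => #  t=4,i=7
  [16] #.... => .  t=0,i=12
  [15] .#### => .  t=0,i=5
  [14] .###. => #  t=2,i=9
  [13] .##.# => #  t=1,i=4
  [12] .##.. => #  t=1,i=14
  [11] .#.## => #  t=0,i=3
  [10] .#.#. => .  t=0,i=1
  [9] .#..# => .  t=2,i=15
  [8] .#... => #  t=0,i=11
  [7] ..### => .  t=3,i=7
  [6] ..##. => .  t=1,i=3
  [5] ..#.# => .  t=0,i=15
  [4] ..#.. => .  t=4,i=5
  [3] ...## => .  t=1,i=2
  [2] ...#. => #  t=0,i=14
  [1] ....# => #  t=0,i=13
  [0] ..... => #  t=1,i=0
  bits 11110110100010100111100100000111 = 4136270087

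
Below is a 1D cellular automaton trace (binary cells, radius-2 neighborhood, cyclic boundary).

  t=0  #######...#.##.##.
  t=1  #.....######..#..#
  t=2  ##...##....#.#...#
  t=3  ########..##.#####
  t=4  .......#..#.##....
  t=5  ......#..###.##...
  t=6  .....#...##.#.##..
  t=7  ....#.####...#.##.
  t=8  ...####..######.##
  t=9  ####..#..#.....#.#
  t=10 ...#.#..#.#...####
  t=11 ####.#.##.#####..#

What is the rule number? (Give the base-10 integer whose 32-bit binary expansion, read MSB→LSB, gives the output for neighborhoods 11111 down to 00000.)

  nb #####: next=.  (t=0,i=2, bit31=0)
  nb ####.: next=.  (t=0,i=5, bit30=0)
  nb ###.#: next=.  (t=5,i=11, bit29=0)
  nb ###..: next=#  (t=0,i=6, bit28=1)
  nb ##.##: next=#  (t=0,i=14, bit27=1)
  nb ##.#.: next=.  (t=6,i=11, bit26=0)
  nb ##..#: next=.  (t=1,i=12, bit25=0)
  nb ##...: next=#  (t=0,i=7, bit24=1)
  nb #.###: next=#  (t=0,i=0, bit23=1)
  nb #.##.: next=.  (t=0,i=12, bit22=0)
  nb #.#.#: next=.  (t=6,i=12, bit21=0)
  nb #.#..: next=#  (t=2,i=13, bit20=1)
  nb #..##: next=.  (t=1,i=16, bit19=0)
  nb #..#.: next=#  (t=1,i=13, bit18=1)
  nb #...#: next=#  (t=0,i=8, bit17=1)
  nb #....: next=.  (t=1,i=2, bit16=0)
  nb .####: next=.  (t=0,i=1, bit15=0)
  nb .###.: next=#  (t=2,i=0, bit14=1)
  nb .##.#: next=.  (t=0,i=13, bit13=0)
  nb .##..: next=#  (t=1,i=0, bit12=1)
  nb .#.##: next=#  (t=0,i=11, bit11=1)
  nb .#.#.: next=.  (t=2,i=12, bit10=0)
  nb .#..#: next=.  (t=1,i=15, bit9=0)
  nb .#...: next=#  (t=2,i=14, bit8=1)
  nb ..###: next=#  (t=1,i=6, bit7=1)
  nb ..##.: next=#  (t=1,i=17, bit6=1)
  nb ..#.#: next=#  (t=0,i=10, bit5=1)
  nb ..#..: next=.  (t=1,i=14, bit4=0)
  nb ...##: next=#  (t=1,i=5, bit3=1)
  nb ...#.: next=#  (t=0,i=9, bit2=1)
  nb ....#: next=.  (t=1,i=4, bit1=0)
  nb .....: next=.  (t=1,i=3, bit0=0)
  bits 00011001100101100101100111101100 = 429283820

429283820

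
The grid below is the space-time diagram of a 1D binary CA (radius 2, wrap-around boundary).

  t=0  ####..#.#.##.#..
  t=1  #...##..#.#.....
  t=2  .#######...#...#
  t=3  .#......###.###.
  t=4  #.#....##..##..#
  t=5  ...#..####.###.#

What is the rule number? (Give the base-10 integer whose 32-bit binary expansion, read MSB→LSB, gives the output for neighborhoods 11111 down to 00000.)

  ##### -> .   bit 31 = 0  t=2,i=3
  ####. -> .   bit 30 = 0  t=0,i=2
  ###.# -> .   bit 29 = 0  t=3,i=10
  ###.. -> .   bit 28 = 0  t=0,i=3
  ##.## -> #   bit 27 = 1  t=3,i=11
  ##.#. -> .   bit 26 = 0  t=0,i=12
  ##..# -> #   bit 25 = 1  t=0,i=4
  ##... -> #   bit 24 = 1  t=2,i=8
  #.### -> #   bit 23 = 1  t=2,i=1
  #.##. -> #   bit 22 = 1  t=0,i=10
  #.#.# -> #   bit 21 = 1  t=0,i=8
  #.#.. -> .   bit 20 = 0  t=0,i=13
  #..## -> .   bit 19 = 0  t=0,i=15
  #..#. -> #   bit 18 = 1  t=0,i=5
  #...# -> #   bit 17 = 1  t=1,i=2
  #.... -> .   bit 16 = 0  t=1,i=12
  .#### -> .   bit 15 = 0  t=0,i=1
  .###. -> .   bit 14 = 0  t=3,i=9
  .##.# -> .   bit 13 = 0  t=0,i=11
  .##.. -> #   bit 12 = 1  t=1,i=5
  .#.## -> .   bit 11 = 0  t=0,i=9
  .#.#. -> .   bit 10 = 0  t=0,i=7
  .#..# -> .   bit 9 = 0  t=0,i=14
  .#... -> #   bit 8 = 1  t=1,i=1
  ..### -> #   bit 7 = 1  t=0,i=0
  ..##. -> #   bit 6 = 1  t=1,i=4
  ..#.# -> .   bit 5 = 0  t=0,i=6
  ..#.. -> .   bit 4 = 0  t=1,i=0
  ...## -> #   bit 3 = 1  t=1,i=3
  ...#. -> #   bit 2 = 1  t=1,i=15
  ....# -> .   bit 1 = 0  t=1,i=14
  ..... -> .   bit 0 = 0  t=1,i=13
  bits 00001011111001100001000111001100 = 199627212

199627212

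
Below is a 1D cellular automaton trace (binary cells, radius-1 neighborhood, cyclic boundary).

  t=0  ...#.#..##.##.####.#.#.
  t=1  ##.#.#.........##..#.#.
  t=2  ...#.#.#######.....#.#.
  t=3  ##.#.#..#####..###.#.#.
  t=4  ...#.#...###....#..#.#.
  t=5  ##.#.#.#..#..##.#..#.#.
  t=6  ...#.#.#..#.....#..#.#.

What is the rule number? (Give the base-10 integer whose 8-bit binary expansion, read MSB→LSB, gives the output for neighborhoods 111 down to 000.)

  ###|#  b7=1 t=0,i=15
  ##.|.  b6=0 t=0,i=9
  #.#|.  b5=0 t=0,i=4
  #..|.  b4=0 t=0,i=6
  .##|.  b3=0 t=0,i=8
  .#.|#  b2=1 t=0,i=3
  ..#|.  b1=0 t=0,i=2
  ...|#  b0=1 t=0,i=0
  bits 10000101 = 133

133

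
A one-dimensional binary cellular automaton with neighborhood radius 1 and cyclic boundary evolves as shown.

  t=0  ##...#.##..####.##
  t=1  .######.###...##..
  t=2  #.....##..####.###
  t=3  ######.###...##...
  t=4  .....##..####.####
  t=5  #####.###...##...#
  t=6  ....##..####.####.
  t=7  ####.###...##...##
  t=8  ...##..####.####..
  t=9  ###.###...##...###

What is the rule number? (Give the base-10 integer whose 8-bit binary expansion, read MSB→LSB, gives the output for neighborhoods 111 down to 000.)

  nb ###: next=.  (t=0,i=0, bit7=0)
  nb ##.: next=#  (t=0,i=1, bit6=1)
  nb #.#: next=#  (t=0,i=6, bit5=1)
  nb #..: next=#  (t=0,i=2, bit4=1)
  nb .##: next=.  (t=0,i=7, bit3=0)
  nb .#.: next=#  (t=0,i=5, bit2=1)
  nb ..#: next=#  (t=0,i=4, bit1=1)
  nb ...: next=#  (t=0,i=3, bit0=1)
  bits 01110111 = 119

119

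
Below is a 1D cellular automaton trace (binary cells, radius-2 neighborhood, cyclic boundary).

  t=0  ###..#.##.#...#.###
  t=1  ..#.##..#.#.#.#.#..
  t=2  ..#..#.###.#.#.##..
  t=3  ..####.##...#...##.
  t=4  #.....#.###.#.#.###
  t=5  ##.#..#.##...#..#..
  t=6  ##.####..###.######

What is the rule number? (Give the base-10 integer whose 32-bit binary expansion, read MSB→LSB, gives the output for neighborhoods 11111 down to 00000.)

  ##### -> .   bit 31 = 0  t=0,i=0
  ####. -> .   bit 30 = 0  t=0,i=1
  ###.# -> .   bit 29 = 0  t=2,i=9
  ###.. -> #   bit 28 = 1  t=0,i=2
  ##.## -> #   bit 27 = 1  t=3,i=6
  ##.#. -> .   bit 26 = 0  t=0,i=9
  ##..# -> .   bit 25 = 0  t=0,i=3
  ##... -> #   bit 24 = 1  t=2,i=17
  #.### -> #   bit 23 = 1  t=0,i=16
  #.##. -> .   bit 22 = 0  t=0,i=7
  #.#.# -> .   bit 21 = 0  t=1,i=10
  #.#.. -> #   bit 20 = 1  t=0,i=10
  #..## -> #   bit 19 = 1  t=5,i=18
  #..#. -> #   bit 18 = 1  t=0,i=4
  #...# -> #   bit 17 = 1  t=0,i=12
  #.... -> .   bit 16 = 0  t=1,i=18
  .#### -> .   bit 15 = 0  t=0,i=17
  .###. -> #   bit 14 = 1  t=2,i=8
  .##.# -> #   bit 13 = 1  t=0,i=8
  .##.. -> #   bit 12 = 1  t=1,i=5
  .#.## -> .   bit 11 = 0  t=0,i=6
  .#.#. -> #   bit 10 = 1  t=1,i=9
  .#..# -> #   bit 9 = 1  t=2,i=3
  .#... -> .   bit 8 = 0  t=0,i=11
  ..### -> .   bit 7 = 0  t=3,i=2
  ..##. -> #   bit 6 = 1  t=3,i=16
  ..#.# -> #   bit 5 = 1  t=0,i=5
  ..#.. -> #   bit 4 = 1  t=2,i=2
  ...## -> .   bit 3 = 0  t=3,i=1
  ...#. -> .   bit 2 = 0  t=0,i=13
  ....# -> .   bit 1 = 0  t=1,i=0
  ..... -> #   bit 0 = 1  t=4,i=3
  bits 00011001100111100111011001110001 = 429815409

429815409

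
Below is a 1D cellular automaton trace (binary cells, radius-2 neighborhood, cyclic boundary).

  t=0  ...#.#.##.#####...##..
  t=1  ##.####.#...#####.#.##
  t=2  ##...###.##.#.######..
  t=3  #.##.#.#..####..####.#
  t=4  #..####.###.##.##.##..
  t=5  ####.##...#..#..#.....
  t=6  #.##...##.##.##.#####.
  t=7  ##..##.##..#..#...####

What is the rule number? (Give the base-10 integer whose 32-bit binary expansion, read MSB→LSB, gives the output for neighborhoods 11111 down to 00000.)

4113248243

  [31] ##### => #  t=0,i=12
  [30] ####. => #  t=0,i=13
  [29] ###.# => #  t=1,i=1
  [28] ###.. => #  t=0,i=14
  [27] ##.## => .  t=0,i=9
  [26] ##.#. => #  t=1,i=7
  [25] ##..# => .  t=2,i=20
  [24] ##... => #  t=0,i=15
  [23] #.### => .  t=0,i=10
  [22] #.##. => .  t=0,i=7
  [21] #.#.# => #  t=0,i=5
  [20] #.#.. => .  t=1,i=8
  [19] #..## => #  t=2,i=21
  [18] #..#. => .  t=4,i=21
  [17] #...# => #  t=0,i=16
  [16] #.... => #  t=0,i=21
  [15] .#### => .  t=0,i=11
  [14] .###. => .  t=2,i=6
  [13] .##.# => #  t=0,i=8
  [12] .##.. => .  t=0,i=19
  [11] .#.## => #  t=0,i=6
  [10] .#.#. => #  t=0,i=4
  [9] .#..# => #  t=3,i=8
  [8] .#... => #  t=1,i=9
  [7] ..### => #  t=1,i=12
  [6] ..##. => #  t=0,i=18
  [5] ..#.# => #  t=0,i=3
  [4] ..#.. => #  t=4,i=0
  [3] ...## => .  t=0,i=17
  [2] ...#. => .  t=0,i=2
  [1] ....# => #  t=0,i=1
  [0] ..... => #  t=0,i=0
  bits 11110101001010110010111111110011 = 4113248243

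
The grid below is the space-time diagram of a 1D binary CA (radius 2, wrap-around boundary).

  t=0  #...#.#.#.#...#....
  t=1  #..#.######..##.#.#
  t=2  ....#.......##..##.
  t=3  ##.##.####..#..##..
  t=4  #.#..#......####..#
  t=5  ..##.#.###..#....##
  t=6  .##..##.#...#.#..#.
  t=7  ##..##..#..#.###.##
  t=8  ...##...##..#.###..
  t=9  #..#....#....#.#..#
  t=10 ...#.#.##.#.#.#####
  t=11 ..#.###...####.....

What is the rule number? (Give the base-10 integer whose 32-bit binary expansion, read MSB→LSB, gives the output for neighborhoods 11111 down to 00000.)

674844373

  ##### -> .   bit 31 = 0  t=1,i=7
  ####. -> .   bit 30 = 0  t=1,i=9
  ###.# -> #   bit 29 = 1  t=7,i=15
  ###.. -> .   bit 28 = 0  t=1,i=10
  ##.## -> #   bit 27 = 1  t=3,i=2
  ##.#. -> .   bit 26 = 0  t=1,i=15
  ##..# -> .   bit 25 = 0  t=1,i=1
  ##... -> .   bit 24 = 0  t=2,i=18
  #.### -> .   bit 23 = 0  t=1,i=5
  #.##. -> .   bit 22 = 0  t=1,i=18
  #.#.# -> #   bit 21 = 1  t=0,i=6
  #.#.. -> #   bit 20 = 1  t=0,i=10
  #..## -> #   bit 19 = 1  t=1,i=12
  #..#. -> .   bit 18 = 0  t=1,i=2
  #...# -> .   bit 17 = 0  t=0,i=2
  #.... -> #   bit 16 = 1  t=0,i=16
  .#### -> .   bit 15 = 0  t=1,i=6
  .###. -> #   bit 14 = 1  t=5,i=8
  .##.# -> .   bit 13 = 0  t=1,i=14
  .##.. -> .   bit 12 = 0  t=1,i=0
  .#.## -> #   bit 11 = 1  t=1,i=4
  .#.#. -> #   bit 10 = 1  t=0,i=5
  .#..# -> #   bit 9 = 1  t=3,i=13
  .#... -> .   bit 8 = 0  t=0,i=1
  ..### -> #   bit 7 = 1  t=4,i=12
  ..##. -> #   bit 6 = 1  t=1,i=13
  ..#.# -> .   bit 5 = 0  t=0,i=4
  ..#.. -> #   bit 4 = 1  t=0,i=0
  ...## -> .   bit 3 = 0  t=2,i=11
  ...#. -> #   bit 2 = 1  t=0,i=3
  ....# -> .   bit 1 = 0  t=0,i=17
  ..... -> #   bit 0 = 1  t=2,i=1
  bits 00101000001110010100111011010101 = 674844373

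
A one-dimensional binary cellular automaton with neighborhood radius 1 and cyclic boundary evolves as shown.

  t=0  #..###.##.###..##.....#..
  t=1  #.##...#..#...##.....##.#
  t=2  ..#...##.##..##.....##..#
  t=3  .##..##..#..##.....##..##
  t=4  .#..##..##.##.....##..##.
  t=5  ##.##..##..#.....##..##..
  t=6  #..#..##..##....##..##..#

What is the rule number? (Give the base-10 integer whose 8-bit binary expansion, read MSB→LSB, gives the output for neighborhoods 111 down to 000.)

  [7] ### => .  t=0,i=4
  [6] ##. => .  t=0,i=5
  [5] #.# => .  t=0,i=6
  [4] #.. => .  t=0,i=1
  [3] .## => #  t=0,i=3
  [2] .#. => #  t=0,i=0
  [1] ..# => #  t=0,i=2
  [0] ... => .  t=0,i=18
  bits 00001110 = 14

14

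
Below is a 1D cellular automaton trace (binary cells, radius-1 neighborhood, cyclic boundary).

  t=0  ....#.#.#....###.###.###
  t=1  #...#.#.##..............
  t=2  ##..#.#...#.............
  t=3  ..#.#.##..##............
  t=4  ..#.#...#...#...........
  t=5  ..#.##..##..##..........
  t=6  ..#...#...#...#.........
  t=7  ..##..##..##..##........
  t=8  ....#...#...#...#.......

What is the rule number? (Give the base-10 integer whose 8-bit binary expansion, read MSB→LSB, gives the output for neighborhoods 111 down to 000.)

  ### -> .   bit 7 = 0  t=0,i=14
  ##. -> .   bit 6 = 0  t=0,i=15
  #.# -> .   bit 5 = 0  t=0,i=5
  #.. -> #   bit 4 = 1  t=0,i=0
  .## -> .   bit 3 = 0  t=0,i=13
  .#. -> #   bit 2 = 1  t=0,i=4
  ..# -> .   bit 1 = 0  t=0,i=3
  ... -> .   bit 0 = 0  t=0,i=1
  bits 00010100 = 20

20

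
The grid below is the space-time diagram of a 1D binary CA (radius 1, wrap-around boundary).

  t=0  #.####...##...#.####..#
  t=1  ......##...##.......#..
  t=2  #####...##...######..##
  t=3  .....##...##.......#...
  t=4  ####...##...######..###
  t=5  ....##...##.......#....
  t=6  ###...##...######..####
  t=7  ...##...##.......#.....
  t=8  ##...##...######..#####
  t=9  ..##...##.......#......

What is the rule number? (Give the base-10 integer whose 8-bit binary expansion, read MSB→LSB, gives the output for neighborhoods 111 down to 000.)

17

  nb ###: next=.  (t=0,i=3, bit7=0)
  nb ##.: next=.  (t=0,i=0, bit6=0)
  nb #.#: next=.  (t=0,i=1, bit5=0)
  nb #..: next=#  (t=0,i=6, bit4=1)
  nb .##: next=.  (t=0,i=2, bit3=0)
  nb .#.: next=.  (t=0,i=14, bit2=0)
  nb ..#: next=.  (t=0,i=8, bit1=0)
  nb ...: next=#  (t=0,i=7, bit0=1)
  bits 00010001 = 17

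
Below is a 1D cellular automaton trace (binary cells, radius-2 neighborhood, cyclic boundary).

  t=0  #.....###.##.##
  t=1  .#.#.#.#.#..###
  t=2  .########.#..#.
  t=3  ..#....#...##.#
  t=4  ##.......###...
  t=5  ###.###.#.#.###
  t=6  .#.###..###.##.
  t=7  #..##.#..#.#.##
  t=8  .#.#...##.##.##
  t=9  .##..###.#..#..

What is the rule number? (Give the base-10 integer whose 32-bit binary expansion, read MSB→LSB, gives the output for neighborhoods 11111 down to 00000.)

1269225033

  nb #####: next=.  (t=2,i=3, bit31=0)
  nb ####.: next=#  (t=2,i=7, bit30=1)
  nb ###.#: next=.  (t=0,i=8, bit29=0)
  nb ###..: next=.  (t=0,i=0, bit28=0)
  nb ##.##: next=#  (t=0,i=9, bit27=1)
  nb ##.#.: next=.  (t=1,i=0, bit26=0)
  nb ##..#: next=#  (t=6,i=6, bit25=1)
  nb ##...: next=#  (t=0,i=1, bit24=1)
  nb #.###: next=#  (t=0,i=13, bit23=1)
  nb #.##.: next=.  (t=0,i=10, bit22=0)
  nb #.#.#: next=#  (t=1,i=1, bit21=1)
  nb #.#..: next=.  (t=1,i=9, bit20=0)
  nb #..##: next=.  (t=1,i=11, bit19=0)
  nb #..#.: next=#  (t=2,i=12, bit18=1)
  nb #...#: next=#  (t=3,i=9, bit17=1)
  nb #....: next=.  (t=0,i=2, bit16=0)
  nb .####: next=#  (t=2,i=2, bit15=1)
  nb .###.: next=#  (t=0,i=7, bit14=1)
  nb .##.#: next=.  (t=0,i=11, bit13=0)
  nb .##..: next=#  (t=4,i=1, bit12=1)
  nb .#.##: next=.  (t=5,i=11, bit11=0)
  nb .#.#.: next=#  (t=1,i=2, bit10=1)
  nb .#..#: next=#  (t=1,i=10, bit9=1)
  nb .#...: next=.  (t=3,i=3, bit8=0)
  nb ..###: next=.  (t=0,i=6, bit7=0)
  nb ..##.: next=#  (t=3,i=11, bit6=1)
  nb ..#.#: next=.  (t=6,i=1, bit5=0)
  nb ..#..: next=.  (t=2,i=13, bit4=0)
  nb ...##: next=#  (t=0,i=5, bit3=1)
  nb ...#.: next=.  (t=3,i=6, bit2=0)
  nb ....#: next=.  (t=0,i=4, bit1=0)
  nb .....: next=#  (t=0,i=3, bit0=1)
  bits 01001011101001101101011001001001 = 1269225033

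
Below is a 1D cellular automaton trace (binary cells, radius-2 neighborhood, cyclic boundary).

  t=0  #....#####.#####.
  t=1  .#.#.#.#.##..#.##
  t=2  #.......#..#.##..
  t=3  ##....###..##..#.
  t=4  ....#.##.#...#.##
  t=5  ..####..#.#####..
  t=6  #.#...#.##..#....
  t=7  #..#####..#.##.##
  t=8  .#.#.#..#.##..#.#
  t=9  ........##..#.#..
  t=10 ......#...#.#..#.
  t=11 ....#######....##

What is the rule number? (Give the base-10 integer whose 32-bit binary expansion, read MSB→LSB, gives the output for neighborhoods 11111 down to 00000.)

  ##### -> #   bit 31 = 1  t=0,i=7
  ####. -> .   bit 30 = 0  t=0,i=8
  ###.# -> #   bit 29 = 1  t=0,i=9
  ###.. -> .   bit 28 = 0  t=3,i=8
  ##.## -> #   bit 27 = 1  t=0,i=10
  ##.#. -> #   bit 26 = 1  t=0,i=16
  ##..# -> #   bit 25 = 1  t=1,i=11
  ##... -> .   bit 24 = 0  t=3,i=2
  #.### -> .   bit 23 = 0  t=0,i=11
  #.##. -> .   bit 22 = 0  t=1,i=9
  #.#.# -> .   bit 21 = 0  t=1,i=1
  #.#.. -> .   bit 20 = 0  t=0,i=0
  #..## -> .   bit 19 = 0  t=3,i=10
  #..#. -> .   bit 18 = 0  t=1,i=12
  #...# -> #   bit 17 = 1  t=4,i=11
  #.... -> .   bit 16 = 0  t=0,i=2
  .#### -> .   bit 15 = 0  t=0,i=6
  .###. -> #   bit 14 = 1  t=3,i=7
  .##.# -> .   bit 13 = 0  t=1,i=16
  .##.. -> .   bit 12 = 0  t=1,i=10
  .#.## -> #   bit 11 = 1  t=1,i=8
  .#.#. -> .   bit 10 = 0  t=1,i=2
  .#..# -> .   bit 9 = 0  t=2,i=9
  .#... -> #   bit 8 = 1  t=0,i=1
  ..### -> #   bit 7 = 1  t=0,i=5
  ..##. -> .   bit 6 = 0  t=3,i=11
  ..#.# -> #   bit 5 = 1  t=1,i=13
  ..#.. -> #   bit 4 = 1  t=2,i=0
  ...## -> .   bit 3 = 0  t=0,i=4
  ...#. -> #   bit 2 = 1  t=2,i=7
  ....# -> #   bit 1 = 1  t=0,i=3
  ..... -> .   bit 0 = 0  t=2,i=3
  bits 10101110000000100100100110110110 = 2919385526

2919385526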